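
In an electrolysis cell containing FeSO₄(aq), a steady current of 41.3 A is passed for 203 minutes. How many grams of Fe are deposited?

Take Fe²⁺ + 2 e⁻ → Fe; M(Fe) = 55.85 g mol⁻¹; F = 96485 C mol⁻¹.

146 g

Q = I·t = 41.30 A × 12180 s = 503000 C.
n(e⁻) = Q/F = 503000 / 96485 = 5.214 mol.
Fe²⁺ + 2 e⁻ → Fe, so n(Fe) = n(e⁻)/2 = 2.607 mol.
m = n·M = 2.607 × 55.85 = 146 g.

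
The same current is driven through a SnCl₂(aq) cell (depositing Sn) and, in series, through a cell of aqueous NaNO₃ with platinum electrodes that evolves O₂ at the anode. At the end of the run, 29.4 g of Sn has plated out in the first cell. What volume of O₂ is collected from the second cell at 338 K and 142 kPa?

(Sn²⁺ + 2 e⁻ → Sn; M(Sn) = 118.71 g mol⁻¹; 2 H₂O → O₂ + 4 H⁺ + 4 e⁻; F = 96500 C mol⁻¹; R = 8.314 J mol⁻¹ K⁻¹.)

n(Sn) = 29.4 / 118.71 = 0.2477 mol, so n(e⁻) = 2 × 0.2477 = 0.4953 mol.
The cells are in series, so the same 0.4953 mol of electrons passes through the second cell.
2 H₂O → O₂ + 4 H⁺ + 4 e⁻ — 4 mol e⁻ per mol O₂, so n(O₂) = 0.4953/4 = 0.1238 mol.
V = nRT/P = (0.1238 × 8.314 × 338) / (142 × 10³) = 0.00245 m³ = 2.45 L.

2.45 L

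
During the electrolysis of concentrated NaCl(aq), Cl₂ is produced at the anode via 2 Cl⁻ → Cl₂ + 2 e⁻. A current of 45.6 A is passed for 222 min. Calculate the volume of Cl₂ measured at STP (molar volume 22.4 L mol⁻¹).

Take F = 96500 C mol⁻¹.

Q = I·t = 45.60 A × 13320 s = 607400 C.
n(e⁻) = Q/F = 607400 / 96500 = 6.294 mol.
2 electrons are transferred per Cl₂ molecule, so n(Cl₂) = 6.294 / 2 = 3.147 mol.
V = n × V_m = 3.147 × 22.4 = 70.5 L.

70.5 L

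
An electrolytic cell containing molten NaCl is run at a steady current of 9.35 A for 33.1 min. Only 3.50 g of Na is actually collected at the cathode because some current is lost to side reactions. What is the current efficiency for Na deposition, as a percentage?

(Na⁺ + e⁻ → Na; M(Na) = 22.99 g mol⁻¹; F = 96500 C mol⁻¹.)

79.1 %

Q = I·t = 9.350 × 1986.0 = 18570 C; n(e⁻) = 18570/96500 = 0.1924 mol.
Theoretical n(Na) = n(e⁻)/1 = 0.1924 mol, i.e. m_theo = 0.1924 × 22.99 = 4.424 g.
Efficiency = m_actual / m_theo = 3.50 / 4.424 = 79.1 %.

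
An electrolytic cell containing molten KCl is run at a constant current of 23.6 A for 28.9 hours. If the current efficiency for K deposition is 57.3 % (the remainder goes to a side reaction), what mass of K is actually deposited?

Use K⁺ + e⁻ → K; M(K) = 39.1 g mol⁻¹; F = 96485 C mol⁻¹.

570 g

Q = I·t = 23.60 × 104040 = 2455000 C.
n(e⁻) = 2455000/96485 = 25.45 mol; theoretically n(K) = 25.45/1 = 25.45 mol, m_theo = 995.0 g.
At 57.3 % efficiency, m_actual = 0.573 × 995.0 = 570 g.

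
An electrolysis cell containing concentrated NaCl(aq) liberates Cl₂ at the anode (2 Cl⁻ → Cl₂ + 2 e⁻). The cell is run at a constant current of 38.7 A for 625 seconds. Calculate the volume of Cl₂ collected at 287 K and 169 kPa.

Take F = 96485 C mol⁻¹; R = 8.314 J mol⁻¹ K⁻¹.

1.77 L

Q = I·t = 38.70 A × 625.00 s = 24190 C.
n(e⁻) = Q/F = 24190 / 96485 = 0.2507 mol.
2 electrons are transferred per Cl₂ molecule, so n(Cl₂) = 0.2507 / 2 = 0.1253 mol.
V = nRT/P = (0.1253 × 8.314 × 287) / (169 × 10³ Pa) = 0.00177 m³ = 1.77 L.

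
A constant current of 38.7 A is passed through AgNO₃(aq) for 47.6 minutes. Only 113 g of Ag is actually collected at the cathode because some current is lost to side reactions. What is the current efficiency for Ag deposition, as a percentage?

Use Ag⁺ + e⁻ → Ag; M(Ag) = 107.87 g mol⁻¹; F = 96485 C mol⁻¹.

91.4 %

Q = I·t = 38.70 × 2856.0 = 110500 C; n(e⁻) = 110500/96485 = 1.146 mol.
Theoretical n(Ag) = n(e⁻)/1 = 1.146 mol, i.e. m_theo = 1.146 × 107.87 = 123.6 g.
Efficiency = m_actual / m_theo = 113 / 123.6 = 91.4 %.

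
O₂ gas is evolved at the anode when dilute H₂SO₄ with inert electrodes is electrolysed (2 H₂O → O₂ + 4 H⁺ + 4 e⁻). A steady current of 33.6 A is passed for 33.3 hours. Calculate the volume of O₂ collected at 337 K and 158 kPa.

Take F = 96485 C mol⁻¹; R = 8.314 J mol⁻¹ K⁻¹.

185 L

Q = I·t = 33.60 A × 119880 s = 4028000 C.
n(e⁻) = Q/F = 4028000 / 96485 = 41.75 mol.
4 electrons are transferred per O₂ molecule, so n(O₂) = 41.75 / 4 = 10.44 mol.
V = nRT/P = (10.44 × 8.314 × 337) / (158 × 10³ Pa) = 0.185 m³ = 185 L.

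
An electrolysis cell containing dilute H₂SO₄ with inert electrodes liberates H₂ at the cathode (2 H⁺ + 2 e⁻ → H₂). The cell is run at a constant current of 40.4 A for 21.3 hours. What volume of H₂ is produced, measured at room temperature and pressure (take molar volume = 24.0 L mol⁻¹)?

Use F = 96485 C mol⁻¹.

Q = I·t = 40.40 A × 76680 s = 3098000 C.
n(e⁻) = Q/F = 3098000 / 96485 = 32.11 mol.
2 electrons are transferred per H₂ molecule, so n(H₂) = 32.11 / 2 = 16.05 mol.
V = n × V_m = 16.05 × 24.0 = 385 L.

385 L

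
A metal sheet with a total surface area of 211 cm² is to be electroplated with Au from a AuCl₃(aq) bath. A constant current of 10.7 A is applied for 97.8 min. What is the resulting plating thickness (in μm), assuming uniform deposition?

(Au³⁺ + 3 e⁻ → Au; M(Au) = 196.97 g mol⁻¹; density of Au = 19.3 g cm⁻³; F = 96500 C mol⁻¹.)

105 μm

Q = I·t = 10.70 × 5868.0 = 62790 C; n(e⁻) = 0.6506 mol.
n(Au) = n(e⁻)/3 = 0.2169 mol, so m = 0.2169 × 196.97 = 42.72 g.
Volume = m/ρ = 42.72 / 19.3 = 2.213 cm³.
Thickness = V/A = 2.213 / 211 = 0.0105 cm = 105 μm.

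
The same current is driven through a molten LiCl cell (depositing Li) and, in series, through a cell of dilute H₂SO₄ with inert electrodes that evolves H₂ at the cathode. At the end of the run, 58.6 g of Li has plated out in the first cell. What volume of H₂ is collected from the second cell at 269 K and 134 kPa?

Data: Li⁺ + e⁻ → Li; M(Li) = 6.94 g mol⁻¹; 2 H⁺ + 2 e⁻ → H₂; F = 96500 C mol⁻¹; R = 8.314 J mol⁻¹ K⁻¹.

70.5 L

n(Li) = 58.6 / 6.94 = 8.444 mol, so n(e⁻) = 1 × 8.444 = 8.444 mol.
The cells are in series, so the same 8.444 mol of electrons passes through the second cell.
2 H⁺ + 2 e⁻ → H₂ — 2 mol e⁻ per mol H₂, so n(H₂) = 8.444/2 = 4.222 mol.
V = nRT/P = (4.222 × 8.314 × 269) / (134 × 10³) = 0.0705 m³ = 70.5 L.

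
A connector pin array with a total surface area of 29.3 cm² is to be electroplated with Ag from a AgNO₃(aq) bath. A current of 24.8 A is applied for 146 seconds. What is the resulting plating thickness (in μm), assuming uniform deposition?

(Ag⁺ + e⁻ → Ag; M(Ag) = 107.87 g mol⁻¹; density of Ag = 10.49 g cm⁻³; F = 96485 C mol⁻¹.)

Q = I·t = 24.80 × 146.00 = 3621 C; n(e⁻) = 0.03753 mol.
n(Ag) = n(e⁻)/1 = 0.03753 mol, so m = 0.03753 × 107.87 = 4.048 g.
Volume = m/ρ = 4.048 / 10.49 = 0.3859 cm³.
Thickness = V/A = 0.3859 / 29.3 = 0.0132 cm = 132 μm.

132 μm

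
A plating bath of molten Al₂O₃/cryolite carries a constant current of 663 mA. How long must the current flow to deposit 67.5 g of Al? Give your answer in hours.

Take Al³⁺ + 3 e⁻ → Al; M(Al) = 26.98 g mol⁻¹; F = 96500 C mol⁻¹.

303 h

n(Al) = m/M = 67.5 / 26.98 = 2.502 mol.
Each Al atom requires 3 electrons, so n(e⁻) = 3 × 2.502 = 7.506 mol.
Q = n(e⁻)·F = 7.506 × 96500 = 724300 C.
t = Q/I = 724300 / 0.6630 A = 1092000 s = 303 h.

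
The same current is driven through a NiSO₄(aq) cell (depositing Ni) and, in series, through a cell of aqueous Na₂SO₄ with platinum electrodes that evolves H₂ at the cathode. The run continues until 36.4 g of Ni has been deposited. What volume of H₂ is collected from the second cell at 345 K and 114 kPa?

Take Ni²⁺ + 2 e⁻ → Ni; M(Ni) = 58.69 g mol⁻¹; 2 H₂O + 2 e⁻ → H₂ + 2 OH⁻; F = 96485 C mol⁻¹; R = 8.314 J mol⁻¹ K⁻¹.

15.6 L

n(Ni) = 36.4 / 58.69 = 0.6202 mol, so n(e⁻) = 2 × 0.6202 = 1.240 mol.
The cells are in series, so the same 1.240 mol of electrons passes through the second cell.
2 H₂O + 2 e⁻ → H₂ + 2 OH⁻ — 2 mol e⁻ per mol H₂, so n(H₂) = 1.240/2 = 0.6202 mol.
V = nRT/P = (0.6202 × 8.314 × 345) / (114 × 10³) = 0.0156 m³ = 15.6 L.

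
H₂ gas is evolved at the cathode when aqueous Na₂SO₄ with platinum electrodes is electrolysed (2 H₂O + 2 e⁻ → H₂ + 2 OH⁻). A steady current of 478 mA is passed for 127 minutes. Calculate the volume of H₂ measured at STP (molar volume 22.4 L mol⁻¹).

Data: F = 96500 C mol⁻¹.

Q = I·t = 0.4780 A × 7620.0 s = 3642 C.
n(e⁻) = Q/F = 3642 / 96500 = 0.03774 mol.
2 electrons are transferred per H₂ molecule, so n(H₂) = 0.03774 / 2 = 0.01887 mol.
V = n × V_m = 0.01887 × 22.4 = 0.423 L.

0.423 L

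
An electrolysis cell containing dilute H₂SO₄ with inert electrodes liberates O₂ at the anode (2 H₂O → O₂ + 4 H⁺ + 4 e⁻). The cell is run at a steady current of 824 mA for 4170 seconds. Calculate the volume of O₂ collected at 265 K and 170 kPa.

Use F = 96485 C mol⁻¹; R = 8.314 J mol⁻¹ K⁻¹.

0.115 L

Q = I·t = 0.8240 A × 4170.0 s = 3436 C.
n(e⁻) = Q/F = 3436 / 96485 = 0.03561 mol.
4 electrons are transferred per O₂ molecule, so n(O₂) = 0.03561 / 4 = 0.008903 mol.
V = nRT/P = (0.008903 × 8.314 × 265) / (170 × 10³ Pa) = 1.15 × 10⁻⁴ m³ = 0.115 L.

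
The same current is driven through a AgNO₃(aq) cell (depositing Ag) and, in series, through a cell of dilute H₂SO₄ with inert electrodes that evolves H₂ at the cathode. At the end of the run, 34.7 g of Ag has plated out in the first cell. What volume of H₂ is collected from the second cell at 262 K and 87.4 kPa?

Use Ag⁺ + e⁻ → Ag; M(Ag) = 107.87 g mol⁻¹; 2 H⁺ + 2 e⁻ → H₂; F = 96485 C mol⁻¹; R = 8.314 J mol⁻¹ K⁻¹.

4.01 L

n(Ag) = 34.7 / 107.87 = 0.3217 mol, so n(e⁻) = 1 × 0.3217 = 0.3217 mol.
The cells are in series, so the same 0.3217 mol of electrons passes through the second cell.
2 H⁺ + 2 e⁻ → H₂ — 2 mol e⁻ per mol H₂, so n(H₂) = 0.3217/2 = 0.1608 mol.
V = nRT/P = (0.1608 × 8.314 × 262) / (87.4 × 10³) = 0.00401 m³ = 4.01 L.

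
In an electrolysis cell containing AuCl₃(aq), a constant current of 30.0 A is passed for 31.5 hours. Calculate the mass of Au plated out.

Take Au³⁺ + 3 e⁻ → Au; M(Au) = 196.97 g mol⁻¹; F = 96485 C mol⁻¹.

Q = I·t = 30.00 A × 113400 s = 3402000 C.
n(e⁻) = Q/F = 3402000 / 96485 = 35.26 mol.
Au³⁺ + 3 e⁻ → Au, so n(Au) = n(e⁻)/3 = 11.75 mol.
m = n·M = 11.75 × 196.97 = 2320 g.

2320 g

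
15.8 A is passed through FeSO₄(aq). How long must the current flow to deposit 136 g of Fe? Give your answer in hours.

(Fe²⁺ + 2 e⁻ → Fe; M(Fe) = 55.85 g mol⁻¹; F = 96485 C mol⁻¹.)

n(Fe) = m/M = 136 / 55.85 = 2.435 mol.
Each Fe atom requires 2 electrons, so n(e⁻) = 2 × 2.435 = 4.870 mol.
Q = n(e⁻)·F = 4.870 × 96485 = 469900 C.
t = Q/I = 469900 / 15.80 A = 29740 s = 8.26 h.

8.26 h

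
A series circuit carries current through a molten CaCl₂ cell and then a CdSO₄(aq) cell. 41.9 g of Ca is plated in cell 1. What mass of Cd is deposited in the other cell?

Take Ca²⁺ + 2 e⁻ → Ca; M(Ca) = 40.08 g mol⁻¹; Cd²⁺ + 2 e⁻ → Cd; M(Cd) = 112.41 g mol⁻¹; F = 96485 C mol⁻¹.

118 g

n(Ca) = 41.9 / 40.08 = 1.045 mol.
Since Ca²⁺ + 2 e⁻ → Ca, n(e⁻) passed = 2 × 1.045 = 2.091 mol.
Cells in series carry the same charge, so the same 2.091 mol of electrons passes through cell 2.
Cd²⁺ + 2 e⁻ → Cd, so n(Cd) = 2.091 / 2 = 1.045 mol.
m(Cd) = 1.045 × 112.41 = 118 g.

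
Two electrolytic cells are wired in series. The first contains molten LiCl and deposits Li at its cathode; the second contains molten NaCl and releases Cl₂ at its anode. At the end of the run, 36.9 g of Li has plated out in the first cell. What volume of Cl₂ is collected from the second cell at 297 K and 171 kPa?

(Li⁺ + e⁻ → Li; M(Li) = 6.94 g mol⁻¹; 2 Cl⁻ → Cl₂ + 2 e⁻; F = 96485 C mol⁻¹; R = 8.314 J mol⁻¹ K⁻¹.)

38.4 L

n(Li) = 36.9 / 6.94 = 5.317 mol, so n(e⁻) = 1 × 5.317 = 5.317 mol.
The cells are in series, so the same 5.317 mol of electrons passes through the second cell.
2 Cl⁻ → Cl₂ + 2 e⁻ — 2 mol e⁻ per mol Cl₂, so n(Cl₂) = 5.317/2 = 2.659 mol.
V = nRT/P = (2.659 × 8.314 × 297) / (171 × 10³) = 0.0384 m³ = 38.4 L.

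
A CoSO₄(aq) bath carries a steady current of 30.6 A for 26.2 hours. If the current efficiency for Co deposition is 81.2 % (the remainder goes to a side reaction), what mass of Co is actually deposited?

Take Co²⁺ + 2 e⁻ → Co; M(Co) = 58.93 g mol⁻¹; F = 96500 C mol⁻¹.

716 g

Q = I·t = 30.60 × 94320 = 2886000 C.
n(e⁻) = 2886000/96500 = 29.91 mol; theoretically n(Co) = 29.91/2 = 14.95 mol, m_theo = 881.3 g.
At 81.2 % efficiency, m_actual = 0.812 × 881.3 = 716 g.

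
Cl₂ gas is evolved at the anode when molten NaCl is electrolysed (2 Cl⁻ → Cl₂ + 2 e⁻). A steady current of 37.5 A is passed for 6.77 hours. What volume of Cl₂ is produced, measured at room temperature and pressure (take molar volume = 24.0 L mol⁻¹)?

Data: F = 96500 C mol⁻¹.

Q = I·t = 37.50 A × 24372 s = 914000 C.
n(e⁻) = Q/F = 914000 / 96500 = 9.471 mol.
2 electrons are transferred per Cl₂ molecule, so n(Cl₂) = 9.471 / 2 = 4.735 mol.
V = n × V_m = 4.735 × 24.0 = 114 L.

114 L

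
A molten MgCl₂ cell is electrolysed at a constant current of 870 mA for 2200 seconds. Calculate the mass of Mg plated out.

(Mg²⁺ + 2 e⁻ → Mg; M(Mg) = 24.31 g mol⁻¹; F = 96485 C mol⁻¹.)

0.241 g

Q = I·t = 0.8700 A × 2200.0 s = 1914 C.
n(e⁻) = Q/F = 1914 / 96485 = 0.01984 mol.
Mg²⁺ + 2 e⁻ → Mg, so n(Mg) = n(e⁻)/2 = 0.009919 mol.
m = n·M = 0.009919 × 24.31 = 0.241 g.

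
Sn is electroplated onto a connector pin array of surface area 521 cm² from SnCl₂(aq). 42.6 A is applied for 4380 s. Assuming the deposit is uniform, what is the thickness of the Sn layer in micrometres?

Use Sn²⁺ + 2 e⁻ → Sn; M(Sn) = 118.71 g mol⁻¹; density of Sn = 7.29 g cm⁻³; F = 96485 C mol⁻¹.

302 μm

Q = I·t = 42.60 × 4380.0 = 186600 C; n(e⁻) = 1.934 mol.
n(Sn) = n(e⁻)/2 = 0.9669 mol, so m = 0.9669 × 118.71 = 114.8 g.
Volume = m/ρ = 114.8 / 7.29 = 15.75 cm³.
Thickness = V/A = 15.75 / 521 = 0.0302 cm = 302 μm.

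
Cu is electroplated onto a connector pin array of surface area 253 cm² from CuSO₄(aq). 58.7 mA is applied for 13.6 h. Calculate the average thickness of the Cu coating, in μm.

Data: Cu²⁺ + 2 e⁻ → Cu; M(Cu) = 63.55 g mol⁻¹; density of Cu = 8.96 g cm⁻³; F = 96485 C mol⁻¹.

4.18 μm

Q = I·t = 0.05870 × 48960 = 2874 C; n(e⁻) = 0.02979 mol.
n(Cu) = n(e⁻)/2 = 0.01489 mol, so m = 0.01489 × 63.55 = 0.9465 g.
Volume = m/ρ = 0.9465 / 8.96 = 0.1056 cm³.
Thickness = V/A = 0.1056 / 253 = 4.18 × 10⁻⁴ cm = 4.18 μm.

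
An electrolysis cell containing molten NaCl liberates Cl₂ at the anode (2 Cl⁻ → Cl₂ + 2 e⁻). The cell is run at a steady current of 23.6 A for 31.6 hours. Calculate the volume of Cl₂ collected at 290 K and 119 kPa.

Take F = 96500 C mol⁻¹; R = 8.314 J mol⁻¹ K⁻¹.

282 L

Q = I·t = 23.60 A × 113760 s = 2685000 C.
n(e⁻) = Q/F = 2685000 / 96500 = 27.82 mol.
2 electrons are transferred per Cl₂ molecule, so n(Cl₂) = 27.82 / 2 = 13.91 mol.
V = nRT/P = (13.91 × 8.314 × 290) / (119 × 10³ Pa) = 0.282 m³ = 282 L.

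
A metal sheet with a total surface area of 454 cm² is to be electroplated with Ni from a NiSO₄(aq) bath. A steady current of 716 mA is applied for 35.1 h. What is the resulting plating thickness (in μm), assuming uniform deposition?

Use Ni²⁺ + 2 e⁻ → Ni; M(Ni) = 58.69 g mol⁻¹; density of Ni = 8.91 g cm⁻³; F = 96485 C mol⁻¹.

Q = I·t = 0.7160 × 126360 = 90470 C; n(e⁻) = 0.9377 mol.
n(Ni) = n(e⁻)/2 = 0.4688 mol, so m = 0.4688 × 58.69 = 27.52 g.
Volume = m/ρ = 27.52 / 8.91 = 3.088 cm³.
Thickness = V/A = 3.088 / 454 = 0.00680 cm = 68.0 μm.

68.0 μm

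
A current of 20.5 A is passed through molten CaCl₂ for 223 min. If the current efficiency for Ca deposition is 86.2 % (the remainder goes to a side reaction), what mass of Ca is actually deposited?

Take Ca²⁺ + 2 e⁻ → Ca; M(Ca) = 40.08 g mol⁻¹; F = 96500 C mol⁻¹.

Q = I·t = 20.50 × 13380 = 274300 C.
n(e⁻) = 274300/96500 = 2.842 mol; theoretically n(Ca) = 2.842/2 = 1.421 mol, m_theo = 56.96 g.
At 86.2 % efficiency, m_actual = 0.862 × 56.96 = 49.1 g.

49.1 g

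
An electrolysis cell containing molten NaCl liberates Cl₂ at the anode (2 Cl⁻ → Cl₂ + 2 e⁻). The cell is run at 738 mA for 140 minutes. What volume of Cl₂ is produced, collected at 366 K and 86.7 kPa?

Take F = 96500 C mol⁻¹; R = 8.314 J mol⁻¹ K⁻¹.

1.13 L

Q = I·t = 0.7380 A × 8400.0 s = 6199 C.
n(e⁻) = Q/F = 6199 / 96500 = 0.06424 mol.
2 electrons are transferred per Cl₂ molecule, so n(Cl₂) = 0.06424 / 2 = 0.03212 mol.
V = nRT/P = (0.03212 × 8.314 × 366) / (86.7 × 10³ Pa) = 0.00113 m³ = 1.13 L.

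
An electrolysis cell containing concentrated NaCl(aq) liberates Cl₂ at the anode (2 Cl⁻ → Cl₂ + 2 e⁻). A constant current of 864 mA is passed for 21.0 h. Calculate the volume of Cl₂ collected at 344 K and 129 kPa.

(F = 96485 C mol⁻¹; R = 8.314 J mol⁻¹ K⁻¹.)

Q = I·t = 0.8640 A × 75600 s = 65320 C.
n(e⁻) = Q/F = 65320 / 96485 = 0.6770 mol.
2 electrons are transferred per Cl₂ molecule, so n(Cl₂) = 0.6770 / 2 = 0.3385 mol.
V = nRT/P = (0.3385 × 8.314 × 344) / (129 × 10³ Pa) = 0.00750 m³ = 7.50 L.

7.50 L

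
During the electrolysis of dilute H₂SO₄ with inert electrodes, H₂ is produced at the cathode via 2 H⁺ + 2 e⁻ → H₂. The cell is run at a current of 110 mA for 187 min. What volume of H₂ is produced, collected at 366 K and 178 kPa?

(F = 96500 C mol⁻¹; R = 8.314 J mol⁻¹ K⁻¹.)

Q = I·t = 0.1100 A × 11220 s = 1234 C.
n(e⁻) = Q/F = 1234 / 96500 = 0.01279 mol.
2 electrons are transferred per H₂ molecule, so n(H₂) = 0.01279 / 2 = 0.006395 mol.
V = nRT/P = (0.006395 × 8.314 × 366) / (178 × 10³ Pa) = 1.09 × 10⁻⁴ m³ = 0.109 L.

0.109 L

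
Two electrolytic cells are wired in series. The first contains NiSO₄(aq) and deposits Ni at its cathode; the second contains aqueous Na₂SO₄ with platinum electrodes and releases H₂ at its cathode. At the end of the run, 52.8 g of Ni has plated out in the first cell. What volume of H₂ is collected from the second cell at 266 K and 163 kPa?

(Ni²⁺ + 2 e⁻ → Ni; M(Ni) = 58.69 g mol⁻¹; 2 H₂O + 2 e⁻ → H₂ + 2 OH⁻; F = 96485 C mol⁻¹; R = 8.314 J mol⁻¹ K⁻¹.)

n(Ni) = 52.8 / 58.69 = 0.8996 mol, so n(e⁻) = 2 × 0.8996 = 1.799 mol.
The cells are in series, so the same 1.799 mol of electrons passes through the second cell.
2 H₂O + 2 e⁻ → H₂ + 2 OH⁻ — 2 mol e⁻ per mol H₂, so n(H₂) = 1.799/2 = 0.8996 mol.
V = nRT/P = (0.8996 × 8.314 × 266) / (163 × 10³) = 0.0122 m³ = 12.2 L.

12.2 L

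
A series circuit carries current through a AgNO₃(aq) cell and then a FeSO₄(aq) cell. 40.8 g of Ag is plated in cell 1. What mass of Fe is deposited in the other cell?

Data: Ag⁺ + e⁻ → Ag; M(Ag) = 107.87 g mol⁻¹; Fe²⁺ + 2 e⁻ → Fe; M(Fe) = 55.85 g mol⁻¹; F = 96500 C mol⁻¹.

10.6 g

n(Ag) = 40.8 / 107.87 = 0.3782 mol.
Since Ag⁺ + e⁻ → Ag, n(e⁻) passed = 1 × 0.3782 = 0.3782 mol.
Cells in series carry the same charge, so the same 0.3782 mol of electrons passes through cell 2.
Fe²⁺ + 2 e⁻ → Fe, so n(Fe) = 0.3782 / 2 = 0.1891 mol.
m(Fe) = 0.1891 × 55.85 = 10.6 g.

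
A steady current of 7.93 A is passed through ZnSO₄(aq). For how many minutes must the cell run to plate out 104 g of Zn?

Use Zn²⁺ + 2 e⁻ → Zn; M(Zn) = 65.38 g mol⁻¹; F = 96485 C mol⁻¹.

n(Zn) = m/M = 104 / 65.38 = 1.591 mol.
Each Zn atom requires 2 electrons, so n(e⁻) = 2 × 1.591 = 3.181 mol.
Q = n(e⁻)·F = 3.181 × 96485 = 307000 C.
t = Q/I = 307000 / 7.930 A = 38710 s = 645 min.

645 min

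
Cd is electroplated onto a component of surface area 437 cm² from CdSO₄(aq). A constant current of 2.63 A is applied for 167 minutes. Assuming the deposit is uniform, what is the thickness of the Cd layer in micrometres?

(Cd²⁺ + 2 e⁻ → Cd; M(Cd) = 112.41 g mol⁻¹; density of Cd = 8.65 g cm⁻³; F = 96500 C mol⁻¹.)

Q = I·t = 2.630 × 10020 = 26350 C; n(e⁻) = 0.2731 mol.
n(Cd) = n(e⁻)/2 = 0.1365 mol, so m = 0.1365 × 112.41 = 15.35 g.
Volume = m/ρ = 15.35 / 8.65 = 1.774 cm³.
Thickness = V/A = 1.774 / 437 = 0.00406 cm = 40.6 μm.

40.6 μm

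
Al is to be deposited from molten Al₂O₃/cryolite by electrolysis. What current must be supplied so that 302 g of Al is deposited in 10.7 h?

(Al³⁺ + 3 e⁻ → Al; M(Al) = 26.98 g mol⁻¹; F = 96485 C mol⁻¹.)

n(Al) = 302 / 26.98 = 11.19 mol.
n(e⁻) = 3 × 11.19 = 33.58 mol.
Q = n(e⁻)·F = 33.58 × 96485 = 3240000 C.
I = Q/t = 3240000 / 38520 s = 84.1 A.

84.1 A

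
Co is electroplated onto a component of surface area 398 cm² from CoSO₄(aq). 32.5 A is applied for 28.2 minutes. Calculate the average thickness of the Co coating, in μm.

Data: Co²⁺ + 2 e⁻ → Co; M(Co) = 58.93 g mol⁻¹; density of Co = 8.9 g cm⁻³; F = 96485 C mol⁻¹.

Q = I·t = 32.50 × 1692.0 = 54990 C; n(e⁻) = 0.5699 mol.
n(Co) = n(e⁻)/2 = 0.2850 mol, so m = 0.2850 × 58.93 = 16.79 g.
Volume = m/ρ = 16.79 / 8.9 = 1.887 cm³.
Thickness = V/A = 1.887 / 398 = 0.00474 cm = 47.4 μm.

47.4 μm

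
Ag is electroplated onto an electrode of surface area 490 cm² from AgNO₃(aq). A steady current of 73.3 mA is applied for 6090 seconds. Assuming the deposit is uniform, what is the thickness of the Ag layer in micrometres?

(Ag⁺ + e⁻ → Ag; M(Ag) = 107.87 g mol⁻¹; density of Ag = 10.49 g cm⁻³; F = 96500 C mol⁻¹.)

Q = I·t = 0.07330 × 6090.0 = 446.4 C; n(e⁻) = 0.004626 mol.
n(Ag) = n(e⁻)/1 = 0.004626 mol, so m = 0.004626 × 107.87 = 0.4990 g.
Volume = m/ρ = 0.4990 / 10.49 = 0.04757 cm³.
Thickness = V/A = 0.04757 / 490 = 9.71 × 10⁻⁵ cm = 0.971 μm.

0.971 μm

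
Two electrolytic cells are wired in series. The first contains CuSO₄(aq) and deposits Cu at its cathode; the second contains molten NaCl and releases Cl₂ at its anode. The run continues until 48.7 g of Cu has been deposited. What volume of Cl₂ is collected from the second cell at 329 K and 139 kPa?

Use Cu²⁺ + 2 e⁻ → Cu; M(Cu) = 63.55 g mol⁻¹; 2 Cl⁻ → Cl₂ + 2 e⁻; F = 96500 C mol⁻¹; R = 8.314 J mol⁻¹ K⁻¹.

15.1 L

n(Cu) = 48.7 / 63.55 = 0.7663 mol, so n(e⁻) = 2 × 0.7663 = 1.533 mol.
The cells are in series, so the same 1.533 mol of electrons passes through the second cell.
2 Cl⁻ → Cl₂ + 2 e⁻ — 2 mol e⁻ per mol Cl₂, so n(Cl₂) = 1.533/2 = 0.7663 mol.
V = nRT/P = (0.7663 × 8.314 × 329) / (139 × 10³) = 0.0151 m³ = 15.1 L.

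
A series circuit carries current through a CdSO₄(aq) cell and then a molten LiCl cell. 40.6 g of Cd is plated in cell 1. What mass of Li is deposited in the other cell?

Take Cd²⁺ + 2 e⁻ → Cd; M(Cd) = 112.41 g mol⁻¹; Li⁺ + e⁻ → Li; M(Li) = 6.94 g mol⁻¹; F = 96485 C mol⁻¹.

n(Cd) = 40.6 / 112.41 = 0.3612 mol.
Since Cd²⁺ + 2 e⁻ → Cd, n(e⁻) passed = 2 × 0.3612 = 0.7224 mol.
Cells in series carry the same charge, so the same 0.7224 mol of electrons passes through cell 2.
Li⁺ + e⁻ → Li, so n(Li) = 0.7224 / 1 = 0.7224 mol.
m(Li) = 0.7224 × 6.94 = 5.01 g.

5.01 g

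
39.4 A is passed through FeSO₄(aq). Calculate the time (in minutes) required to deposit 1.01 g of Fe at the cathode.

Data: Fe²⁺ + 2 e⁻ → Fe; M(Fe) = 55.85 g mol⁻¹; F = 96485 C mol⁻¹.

1.48 min

n(Fe) = m/M = 1.01 / 55.85 = 0.01808 mol.
Each Fe atom requires 2 electrons, so n(e⁻) = 2 × 0.01808 = 0.03617 mol.
Q = n(e⁻)·F = 0.03617 × 96485 = 3490 C.
t = Q/I = 3490 / 39.40 A = 88.57 s = 1.48 min.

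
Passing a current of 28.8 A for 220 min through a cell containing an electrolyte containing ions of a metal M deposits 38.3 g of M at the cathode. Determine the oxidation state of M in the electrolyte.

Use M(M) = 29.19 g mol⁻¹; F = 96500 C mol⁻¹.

+3

Q = I·t = 28.80 A × 13200 s = 380200 C, so n(e⁻) = 380200/96500 = 3.939 mol.
n(M) deposited = 38.3 / 29.19 = 1.312 mol.
Electrons per atom = n(e⁻)/n(M) = 3.939 / 1.312 = 3.00 ≈ 3, so the ion is M³⁺.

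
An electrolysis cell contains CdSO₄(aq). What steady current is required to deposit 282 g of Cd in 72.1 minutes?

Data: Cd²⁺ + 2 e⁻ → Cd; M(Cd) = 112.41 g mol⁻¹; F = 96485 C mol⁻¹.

n(Cd) = 282 / 112.41 = 2.509 mol.
n(e⁻) = 2 × 2.509 = 5.017 mol.
Q = n(e⁻)·F = 5.017 × 96485 = 484100 C.
I = Q/t = 484100 / 4326.0 s = 112 A.

112 A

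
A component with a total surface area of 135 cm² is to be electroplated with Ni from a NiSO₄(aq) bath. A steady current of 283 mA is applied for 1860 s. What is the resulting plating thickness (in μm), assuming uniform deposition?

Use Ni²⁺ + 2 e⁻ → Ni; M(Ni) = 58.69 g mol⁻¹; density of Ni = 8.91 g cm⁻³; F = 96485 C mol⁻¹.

1.33 μm

Q = I·t = 0.2830 × 1860.0 = 526.4 C; n(e⁻) = 0.005456 mol.
n(Ni) = n(e⁻)/2 = 0.002728 mol, so m = 0.002728 × 58.69 = 0.1601 g.
Volume = m/ρ = 0.1601 / 8.91 = 0.01797 cm³.
Thickness = V/A = 0.01797 / 135 = 1.33 × 10⁻⁴ cm = 1.33 μm.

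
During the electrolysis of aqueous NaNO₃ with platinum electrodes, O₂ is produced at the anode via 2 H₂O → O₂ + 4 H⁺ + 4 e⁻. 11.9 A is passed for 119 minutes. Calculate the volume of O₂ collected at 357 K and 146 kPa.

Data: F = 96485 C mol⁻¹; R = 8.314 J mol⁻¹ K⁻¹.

4.48 L

Q = I·t = 11.90 A × 7140.0 s = 84970 C.
n(e⁻) = Q/F = 84970 / 96485 = 0.8806 mol.
4 electrons are transferred per O₂ molecule, so n(O₂) = 0.8806 / 4 = 0.2202 mol.
V = nRT/P = (0.2202 × 8.314 × 357) / (146 × 10³ Pa) = 0.00448 m³ = 4.48 L.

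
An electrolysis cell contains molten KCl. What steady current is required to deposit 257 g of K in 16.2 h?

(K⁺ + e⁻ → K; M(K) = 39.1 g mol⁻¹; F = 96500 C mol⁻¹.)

n(K) = 257 / 39.1 = 6.573 mol.
n(e⁻) = 1 × 6.573 = 6.573 mol.
Q = n(e⁻)·F = 6.573 × 96500 = 634300 C.
I = Q/t = 634300 / 58320 s = 10.9 A.

10.9 A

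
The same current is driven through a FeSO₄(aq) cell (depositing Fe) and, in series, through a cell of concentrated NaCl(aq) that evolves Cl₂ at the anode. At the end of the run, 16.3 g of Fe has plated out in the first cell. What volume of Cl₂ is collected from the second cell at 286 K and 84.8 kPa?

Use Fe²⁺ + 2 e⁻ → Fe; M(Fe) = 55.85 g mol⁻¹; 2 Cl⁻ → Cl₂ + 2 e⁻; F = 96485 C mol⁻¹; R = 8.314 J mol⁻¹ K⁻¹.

n(Fe) = 16.3 / 55.85 = 0.2919 mol, so n(e⁻) = 2 × 0.2919 = 0.5837 mol.
The cells are in series, so the same 0.5837 mol of electrons passes through the second cell.
2 Cl⁻ → Cl₂ + 2 e⁻ — 2 mol e⁻ per mol Cl₂, so n(Cl₂) = 0.5837/2 = 0.2919 mol.
V = nRT/P = (0.2919 × 8.314 × 286) / (84.8 × 10³) = 0.00818 m³ = 8.18 L.

8.18 L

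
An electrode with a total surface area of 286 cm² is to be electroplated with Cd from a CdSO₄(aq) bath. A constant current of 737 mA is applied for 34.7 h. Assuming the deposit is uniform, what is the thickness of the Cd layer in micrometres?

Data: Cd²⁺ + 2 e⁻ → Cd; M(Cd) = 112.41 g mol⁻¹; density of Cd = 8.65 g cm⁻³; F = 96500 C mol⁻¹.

217 μm

Q = I·t = 0.7370 × 124920 = 92070 C; n(e⁻) = 0.9541 mol.
n(Cd) = n(e⁻)/2 = 0.4770 mol, so m = 0.4770 × 112.41 = 53.62 g.
Volume = m/ρ = 53.62 / 8.65 = 6.199 cm³.
Thickness = V/A = 6.199 / 286 = 0.0217 cm = 217 μm.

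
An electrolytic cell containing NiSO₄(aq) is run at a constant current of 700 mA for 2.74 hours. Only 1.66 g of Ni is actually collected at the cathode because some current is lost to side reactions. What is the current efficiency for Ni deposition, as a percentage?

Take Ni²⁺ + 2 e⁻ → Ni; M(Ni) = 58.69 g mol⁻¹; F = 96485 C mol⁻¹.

Q = I·t = 0.7000 × 9864.0 = 6905 C; n(e⁻) = 6905/96485 = 0.07156 mol.
Theoretical n(Ni) = n(e⁻)/2 = 0.03578 mol, i.e. m_theo = 0.03578 × 58.69 = 2.100 g.
Efficiency = m_actual / m_theo = 1.66 / 2.100 = 79.0 %.

79.0 %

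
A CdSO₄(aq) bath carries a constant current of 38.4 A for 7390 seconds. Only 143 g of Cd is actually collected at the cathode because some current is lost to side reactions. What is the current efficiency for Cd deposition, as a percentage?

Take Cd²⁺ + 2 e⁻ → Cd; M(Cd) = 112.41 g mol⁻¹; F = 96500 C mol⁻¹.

Q = I·t = 38.40 × 7390.0 = 283800 C; n(e⁻) = 283800/96500 = 2.941 mol.
Theoretical n(Cd) = n(e⁻)/2 = 1.470 mol, i.e. m_theo = 1.470 × 112.41 = 165.3 g.
Efficiency = m_actual / m_theo = 143 / 165.3 = 86.5 %.

86.5 %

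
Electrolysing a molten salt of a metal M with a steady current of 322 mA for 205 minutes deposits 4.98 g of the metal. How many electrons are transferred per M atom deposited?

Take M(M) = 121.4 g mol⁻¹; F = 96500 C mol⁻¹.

1

Q = I·t = 0.3220 A × 12300 s = 3961 C, so n(e⁻) = 3961/96500 = 0.04104 mol.
n(M) deposited = 4.98 / 121.4 = 0.04102 mol.
Electrons per atom = n(e⁻)/n(M) = 0.04104 / 0.04102 = 1.00 ≈ 1, so the ion is M⁺.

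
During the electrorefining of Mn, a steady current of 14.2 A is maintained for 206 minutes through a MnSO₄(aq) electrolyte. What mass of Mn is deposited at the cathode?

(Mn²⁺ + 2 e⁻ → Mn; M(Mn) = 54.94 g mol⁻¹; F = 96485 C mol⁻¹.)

50.0 g

Q = I·t = 14.20 A × 12360 s = 175500 C.
n(e⁻) = Q/F = 175500 / 96485 = 1.819 mol.
Mn²⁺ + 2 e⁻ → Mn, so n(Mn) = n(e⁻)/2 = 0.9095 mol.
m = n·M = 0.9095 × 54.94 = 50.0 g.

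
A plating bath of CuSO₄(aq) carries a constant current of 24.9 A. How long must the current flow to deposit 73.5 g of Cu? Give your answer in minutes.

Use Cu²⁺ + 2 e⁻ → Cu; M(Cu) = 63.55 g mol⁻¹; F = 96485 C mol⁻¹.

n(Cu) = m/M = 73.5 / 63.55 = 1.157 mol.
Each Cu atom requires 2 electrons, so n(e⁻) = 2 × 1.157 = 2.313 mol.
Q = n(e⁻)·F = 2.313 × 96485 = 223200 C.
t = Q/I = 223200 / 24.90 A = 8963 s = 149 min.

149 min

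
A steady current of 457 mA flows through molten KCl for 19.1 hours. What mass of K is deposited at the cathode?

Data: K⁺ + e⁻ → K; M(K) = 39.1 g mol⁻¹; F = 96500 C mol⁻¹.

Q = I·t = 0.4570 A × 68760 s = 31420 C.
n(e⁻) = Q/F = 31420 / 96500 = 0.3256 mol.
K⁺ + e⁻ → K, so n(K) = n(e⁻)/1 = 0.3256 mol.
m = n·M = 0.3256 × 39.1 = 12.7 g.

12.7 g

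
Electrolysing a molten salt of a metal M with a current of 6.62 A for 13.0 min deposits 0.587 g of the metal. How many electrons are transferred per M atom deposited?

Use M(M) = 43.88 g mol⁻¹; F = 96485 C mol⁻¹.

4

Q = I·t = 6.620 A × 780.00 s = 5164 C, so n(e⁻) = 5164/96485 = 0.05352 mol.
n(M) deposited = 0.587 / 43.88 = 0.01338 mol.
Electrons per atom = n(e⁻)/n(M) = 0.05352 / 0.01338 = 4.00 ≈ 4, so the ion is M⁴⁺.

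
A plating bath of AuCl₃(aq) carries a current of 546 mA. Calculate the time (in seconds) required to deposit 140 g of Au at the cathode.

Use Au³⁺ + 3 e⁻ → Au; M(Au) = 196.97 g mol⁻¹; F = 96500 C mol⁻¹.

n(Au) = m/M = 140 / 196.97 = 0.7108 mol.
Each Au atom requires 3 electrons, so n(e⁻) = 3 × 0.7108 = 2.132 mol.
Q = n(e⁻)·F = 2.132 × 96500 = 205800 C.
t = Q/I = 205800 / 0.5460 A = 376900 s.

3.77 × 10⁵ s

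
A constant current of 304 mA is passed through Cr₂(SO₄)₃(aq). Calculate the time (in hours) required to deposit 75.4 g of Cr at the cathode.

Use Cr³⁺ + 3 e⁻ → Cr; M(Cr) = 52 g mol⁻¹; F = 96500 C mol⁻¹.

n(Cr) = m/M = 75.4 / 52 = 1.450 mol.
Each Cr atom requires 3 electrons, so n(e⁻) = 3 × 1.450 = 4.350 mol.
Q = n(e⁻)·F = 4.350 × 96500 = 419800 C.
t = Q/I = 419800 / 0.3040 A = 1381000 s = 384 h.

384 h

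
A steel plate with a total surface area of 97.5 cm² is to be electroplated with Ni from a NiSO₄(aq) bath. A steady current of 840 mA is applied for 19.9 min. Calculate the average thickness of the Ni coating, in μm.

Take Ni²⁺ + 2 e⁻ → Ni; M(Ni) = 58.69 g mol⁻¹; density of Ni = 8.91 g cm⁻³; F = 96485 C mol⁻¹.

Q = I·t = 0.8400 × 1194.0 = 1003 C; n(e⁻) = 0.01039 mol.
n(Ni) = n(e⁻)/2 = 0.005197 mol, so m = 0.005197 × 58.69 = 0.3050 g.
Volume = m/ρ = 0.3050 / 8.91 = 0.03424 cm³.
Thickness = V/A = 0.03424 / 97.5 = 3.51 × 10⁻⁴ cm = 3.51 μm.

3.51 μm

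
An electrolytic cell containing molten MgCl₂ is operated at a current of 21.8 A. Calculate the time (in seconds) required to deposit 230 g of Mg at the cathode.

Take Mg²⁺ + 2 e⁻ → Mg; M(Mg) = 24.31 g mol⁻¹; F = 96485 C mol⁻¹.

n(Mg) = m/M = 230 / 24.31 = 9.461 mol.
Each Mg atom requires 2 electrons, so n(e⁻) = 2 × 9.461 = 18.92 mol.
Q = n(e⁻)·F = 18.92 × 96485 = 1826000 C.
t = Q/I = 1826000 / 21.80 A = 83750 s.

83700 s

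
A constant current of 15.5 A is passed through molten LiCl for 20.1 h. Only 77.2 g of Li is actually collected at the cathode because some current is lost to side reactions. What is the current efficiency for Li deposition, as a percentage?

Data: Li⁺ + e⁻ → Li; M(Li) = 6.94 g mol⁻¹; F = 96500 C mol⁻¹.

95.7 %

Q = I·t = 15.50 × 72360 = 1122000 C; n(e⁻) = 1122000/96500 = 11.62 mol.
Theoretical n(Li) = n(e⁻)/1 = 11.62 mol, i.e. m_theo = 11.62 × 6.94 = 80.66 g.
Efficiency = m_actual / m_theo = 77.2 / 80.66 = 95.7 %.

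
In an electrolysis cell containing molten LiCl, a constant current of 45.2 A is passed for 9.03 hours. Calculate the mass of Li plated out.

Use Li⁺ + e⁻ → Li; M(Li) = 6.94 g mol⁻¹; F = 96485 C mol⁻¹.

106 g

Q = I·t = 45.20 A × 32508 s = 1469000 C.
n(e⁻) = Q/F = 1469000 / 96485 = 15.23 mol.
Li⁺ + e⁻ → Li, so n(Li) = n(e⁻)/1 = 15.23 mol.
m = n·M = 15.23 × 6.94 = 106 g.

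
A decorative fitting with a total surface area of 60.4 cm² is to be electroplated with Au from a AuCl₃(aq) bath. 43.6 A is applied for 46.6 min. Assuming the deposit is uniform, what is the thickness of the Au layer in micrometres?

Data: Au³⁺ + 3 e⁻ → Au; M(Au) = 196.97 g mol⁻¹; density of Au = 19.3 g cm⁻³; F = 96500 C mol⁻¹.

712 μm

Q = I·t = 43.60 × 2796.0 = 121900 C; n(e⁻) = 1.263 mol.
n(Au) = n(e⁻)/3 = 0.4211 mol, so m = 0.4211 × 196.97 = 82.94 g.
Volume = m/ρ = 82.94 / 19.3 = 4.298 cm³.
Thickness = V/A = 4.298 / 60.4 = 0.0712 cm = 712 μm.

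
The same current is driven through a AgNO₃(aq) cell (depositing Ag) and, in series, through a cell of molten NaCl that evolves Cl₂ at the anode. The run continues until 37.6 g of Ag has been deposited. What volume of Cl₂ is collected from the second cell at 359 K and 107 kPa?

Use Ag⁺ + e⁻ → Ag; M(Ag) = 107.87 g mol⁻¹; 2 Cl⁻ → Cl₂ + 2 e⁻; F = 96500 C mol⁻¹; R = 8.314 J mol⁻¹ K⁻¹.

4.86 L

n(Ag) = 37.6 / 107.87 = 0.3486 mol, so n(e⁻) = 1 × 0.3486 = 0.3486 mol.
The cells are in series, so the same 0.3486 mol of electrons passes through the second cell.
2 Cl⁻ → Cl₂ + 2 e⁻ — 2 mol e⁻ per mol Cl₂, so n(Cl₂) = 0.3486/2 = 0.1743 mol.
V = nRT/P = (0.1743 × 8.314 × 359) / (107 × 10³) = 0.00486 m³ = 4.86 L.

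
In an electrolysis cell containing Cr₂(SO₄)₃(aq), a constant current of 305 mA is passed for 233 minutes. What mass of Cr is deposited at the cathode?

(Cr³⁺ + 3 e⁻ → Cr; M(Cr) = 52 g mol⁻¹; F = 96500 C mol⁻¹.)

Q = I·t = 0.3050 A × 13980 s = 4264 C.
n(e⁻) = Q/F = 4264 / 96500 = 0.04419 mol.
Cr³⁺ + 3 e⁻ → Cr, so n(Cr) = n(e⁻)/3 = 0.01473 mol.
m = n·M = 0.01473 × 52 = 0.766 g.

0.766 g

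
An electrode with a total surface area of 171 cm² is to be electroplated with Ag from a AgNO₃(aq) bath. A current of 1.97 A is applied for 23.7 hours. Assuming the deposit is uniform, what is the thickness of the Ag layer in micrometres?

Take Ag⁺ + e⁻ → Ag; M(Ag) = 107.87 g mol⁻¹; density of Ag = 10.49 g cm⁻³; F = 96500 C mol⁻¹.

1050 μm

Q = I·t = 1.970 × 85320 = 168100 C; n(e⁻) = 1.742 mol.
n(Ag) = n(e⁻)/1 = 1.742 mol, so m = 1.742 × 107.87 = 187.9 g.
Volume = m/ρ = 187.9 / 10.49 = 17.91 cm³.
Thickness = V/A = 17.91 / 171 = 0.105 cm = 1050 μm.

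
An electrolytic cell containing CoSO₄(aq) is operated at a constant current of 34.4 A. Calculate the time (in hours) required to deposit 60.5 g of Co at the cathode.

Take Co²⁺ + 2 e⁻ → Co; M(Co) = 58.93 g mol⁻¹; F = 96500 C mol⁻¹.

1.60 h

n(Co) = m/M = 60.5 / 58.93 = 1.027 mol.
Each Co atom requires 2 electrons, so n(e⁻) = 2 × 1.027 = 2.053 mol.
Q = n(e⁻)·F = 2.053 × 96500 = 198100 C.
t = Q/I = 198100 / 34.40 A = 5760 s = 1.60 h.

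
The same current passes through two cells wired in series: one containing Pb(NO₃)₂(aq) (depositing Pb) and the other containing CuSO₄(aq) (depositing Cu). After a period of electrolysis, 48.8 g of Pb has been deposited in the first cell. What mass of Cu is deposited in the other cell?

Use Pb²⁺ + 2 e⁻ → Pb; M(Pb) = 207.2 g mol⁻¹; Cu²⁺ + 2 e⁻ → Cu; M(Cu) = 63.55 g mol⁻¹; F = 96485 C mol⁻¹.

15.0 g

n(Pb) = 48.8 / 207.2 = 0.2355 mol.
Since Pb²⁺ + 2 e⁻ → Pb, n(e⁻) passed = 2 × 0.2355 = 0.4710 mol.
Cells in series carry the same charge, so the same 0.4710 mol of electrons passes through cell 2.
Cu²⁺ + 2 e⁻ → Cu, so n(Cu) = 0.4710 / 2 = 0.2355 mol.
m(Cu) = 0.2355 × 63.55 = 15.0 g.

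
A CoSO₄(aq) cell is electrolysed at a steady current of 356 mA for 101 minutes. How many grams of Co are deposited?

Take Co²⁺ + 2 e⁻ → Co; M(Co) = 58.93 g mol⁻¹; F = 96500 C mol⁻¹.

Q = I·t = 0.3560 A × 6060.0 s = 2157 C.
n(e⁻) = Q/F = 2157 / 96500 = 0.02236 mol.
Co²⁺ + 2 e⁻ → Co, so n(Co) = n(e⁻)/2 = 0.01118 mol.
m = n·M = 0.01118 × 58.93 = 0.659 g.

0.659 g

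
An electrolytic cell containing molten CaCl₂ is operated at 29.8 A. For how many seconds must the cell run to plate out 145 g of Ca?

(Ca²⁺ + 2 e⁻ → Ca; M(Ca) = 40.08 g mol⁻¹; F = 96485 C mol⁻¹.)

n(Ca) = m/M = 145 / 40.08 = 3.618 mol.
Each Ca atom requires 2 electrons, so n(e⁻) = 2 × 3.618 = 7.236 mol.
Q = n(e⁻)·F = 7.236 × 96485 = 698100 C.
t = Q/I = 698100 / 29.80 A = 23430 s.

23400 s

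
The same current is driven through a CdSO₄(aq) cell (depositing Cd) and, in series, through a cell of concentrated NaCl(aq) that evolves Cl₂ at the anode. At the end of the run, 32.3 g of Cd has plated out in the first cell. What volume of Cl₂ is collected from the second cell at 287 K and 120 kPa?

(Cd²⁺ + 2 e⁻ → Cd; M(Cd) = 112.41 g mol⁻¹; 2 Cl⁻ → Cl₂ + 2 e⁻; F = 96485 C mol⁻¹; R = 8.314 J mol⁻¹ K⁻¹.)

5.71 L

n(Cd) = 32.3 / 112.41 = 0.2873 mol, so n(e⁻) = 2 × 0.2873 = 0.5747 mol.
The cells are in series, so the same 0.5747 mol of electrons passes through the second cell.
2 Cl⁻ → Cl₂ + 2 e⁻ — 2 mol e⁻ per mol Cl₂, so n(Cl₂) = 0.5747/2 = 0.2873 mol.
V = nRT/P = (0.2873 × 8.314 × 287) / (120 × 10³) = 0.00571 m³ = 5.71 L.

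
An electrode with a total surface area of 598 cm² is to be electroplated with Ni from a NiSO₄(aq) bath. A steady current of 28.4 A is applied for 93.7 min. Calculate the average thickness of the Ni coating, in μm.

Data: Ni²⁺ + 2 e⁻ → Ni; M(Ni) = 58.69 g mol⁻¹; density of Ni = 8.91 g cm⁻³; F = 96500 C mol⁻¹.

Q = I·t = 28.40 × 5622.0 = 159700 C; n(e⁻) = 1.655 mol.
n(Ni) = n(e⁻)/2 = 0.8273 mol, so m = 0.8273 × 58.69 = 48.55 g.
Volume = m/ρ = 48.55 / 8.91 = 5.449 cm³.
Thickness = V/A = 5.449 / 598 = 0.00911 cm = 91.1 μm.

91.1 μm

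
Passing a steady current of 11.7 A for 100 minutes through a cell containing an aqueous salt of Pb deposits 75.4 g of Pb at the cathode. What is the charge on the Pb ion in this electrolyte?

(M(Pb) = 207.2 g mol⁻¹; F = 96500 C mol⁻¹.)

+2

Q = I·t = 11.70 A × 6000.0 s = 70200 C, so n(e⁻) = 70200/96500 = 0.7275 mol.
n(Pb) deposited = 75.4 / 207.2 = 0.3639 mol.
Electrons per atom = n(e⁻)/n(Pb) = 0.7275 / 0.3639 = 2.00 ≈ 2, so the ion is Pb²⁺.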